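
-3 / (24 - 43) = 3 / 19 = 0.16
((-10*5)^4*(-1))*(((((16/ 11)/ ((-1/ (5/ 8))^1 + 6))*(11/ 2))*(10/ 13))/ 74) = -625000000/ 5291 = -118125.12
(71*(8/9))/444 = 142/999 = 0.14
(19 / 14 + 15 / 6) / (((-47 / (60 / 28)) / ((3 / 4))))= -1215 / 9212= -0.13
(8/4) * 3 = 6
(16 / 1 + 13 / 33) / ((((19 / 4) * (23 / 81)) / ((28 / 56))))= 29214 / 4807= 6.08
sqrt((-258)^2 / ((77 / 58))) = 258 * sqrt(4466) / 77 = 223.92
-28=-28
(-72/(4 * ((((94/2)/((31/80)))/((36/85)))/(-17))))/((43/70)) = 17577/10105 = 1.74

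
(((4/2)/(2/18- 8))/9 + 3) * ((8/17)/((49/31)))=52328/59143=0.88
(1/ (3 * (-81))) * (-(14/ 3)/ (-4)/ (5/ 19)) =-0.02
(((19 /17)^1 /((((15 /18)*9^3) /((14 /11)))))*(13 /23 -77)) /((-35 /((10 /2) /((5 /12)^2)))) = 712576 /4838625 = 0.15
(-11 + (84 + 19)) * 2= 184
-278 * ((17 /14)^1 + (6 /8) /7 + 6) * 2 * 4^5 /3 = -29178880 /21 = -1389470.48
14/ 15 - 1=-1/ 15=-0.07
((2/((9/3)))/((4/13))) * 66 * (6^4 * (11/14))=1019304/7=145614.86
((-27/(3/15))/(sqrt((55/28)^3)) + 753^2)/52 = 567009/52 - 378 *sqrt(385)/7865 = 10903.08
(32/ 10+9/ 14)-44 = -2811/ 70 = -40.16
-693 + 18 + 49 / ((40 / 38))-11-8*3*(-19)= -3669 / 20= -183.45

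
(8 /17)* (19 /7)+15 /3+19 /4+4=7153 /476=15.03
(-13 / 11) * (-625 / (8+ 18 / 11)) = 8125 / 106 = 76.65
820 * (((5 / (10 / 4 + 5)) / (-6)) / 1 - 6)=-45100 / 9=-5011.11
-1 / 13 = -0.08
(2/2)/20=1/20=0.05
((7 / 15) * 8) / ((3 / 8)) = 448 / 45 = 9.96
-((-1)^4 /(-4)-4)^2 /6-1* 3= -577 /96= -6.01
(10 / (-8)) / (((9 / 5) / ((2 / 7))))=-25 / 126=-0.20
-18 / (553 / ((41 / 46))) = -369 / 12719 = -0.03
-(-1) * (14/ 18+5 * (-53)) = -2378/ 9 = -264.22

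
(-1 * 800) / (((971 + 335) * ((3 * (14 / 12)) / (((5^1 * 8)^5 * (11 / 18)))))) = -450560000000 / 41139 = -10952137.87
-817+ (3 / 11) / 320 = -2875837 / 3520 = -817.00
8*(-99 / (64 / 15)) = -1485 / 8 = -185.62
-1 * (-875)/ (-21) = -125/ 3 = -41.67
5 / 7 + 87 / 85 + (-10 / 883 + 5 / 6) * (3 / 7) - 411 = -429670251 / 1050770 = -408.91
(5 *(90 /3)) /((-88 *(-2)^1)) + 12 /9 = 577 /264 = 2.19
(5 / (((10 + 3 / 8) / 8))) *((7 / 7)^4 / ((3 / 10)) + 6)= 35.98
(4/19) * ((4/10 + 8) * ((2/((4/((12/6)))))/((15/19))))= 56/25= 2.24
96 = 96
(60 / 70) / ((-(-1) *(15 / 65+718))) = 78 / 65359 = 0.00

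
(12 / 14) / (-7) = -6 / 49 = -0.12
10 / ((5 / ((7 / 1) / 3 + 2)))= 26 / 3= 8.67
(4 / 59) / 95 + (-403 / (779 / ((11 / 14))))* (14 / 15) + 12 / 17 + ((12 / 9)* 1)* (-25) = -25788897 / 781337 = -33.01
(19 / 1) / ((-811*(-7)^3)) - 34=-9457863 / 278173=-34.00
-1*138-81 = -219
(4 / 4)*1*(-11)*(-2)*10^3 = 22000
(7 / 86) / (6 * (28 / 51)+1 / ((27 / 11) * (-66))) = 9639 / 389365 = 0.02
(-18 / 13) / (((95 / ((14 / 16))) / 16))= -252 / 1235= -0.20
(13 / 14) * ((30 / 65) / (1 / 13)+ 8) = 13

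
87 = 87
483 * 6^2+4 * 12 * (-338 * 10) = -144852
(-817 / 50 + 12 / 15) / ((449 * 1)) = -777 / 22450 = -0.03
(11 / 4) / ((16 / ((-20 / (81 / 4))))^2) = 275 / 26244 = 0.01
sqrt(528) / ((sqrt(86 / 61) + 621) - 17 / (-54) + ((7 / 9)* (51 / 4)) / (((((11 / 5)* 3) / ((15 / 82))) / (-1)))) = -37959508224* sqrt(173118) / 223268743155834085 + 1438036665712416* sqrt(33) / 223268743155834085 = 0.04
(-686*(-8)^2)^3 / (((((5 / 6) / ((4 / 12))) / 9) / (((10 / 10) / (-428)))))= 380824414322688 / 535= 711821335182.59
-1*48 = -48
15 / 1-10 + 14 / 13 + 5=144 / 13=11.08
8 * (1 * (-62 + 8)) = -432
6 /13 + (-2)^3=-98 /13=-7.54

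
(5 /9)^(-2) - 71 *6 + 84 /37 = -420.49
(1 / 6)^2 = 1 / 36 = 0.03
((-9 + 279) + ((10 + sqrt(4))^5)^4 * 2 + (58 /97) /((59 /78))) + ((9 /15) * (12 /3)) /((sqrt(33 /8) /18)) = 144 * sqrt(66) /55 + 43881216873553800249976230 /5723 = 7667519984894950244644.06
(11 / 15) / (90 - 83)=11 / 105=0.10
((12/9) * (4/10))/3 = 8/45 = 0.18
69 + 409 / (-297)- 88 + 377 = 105917 / 297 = 356.62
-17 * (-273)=4641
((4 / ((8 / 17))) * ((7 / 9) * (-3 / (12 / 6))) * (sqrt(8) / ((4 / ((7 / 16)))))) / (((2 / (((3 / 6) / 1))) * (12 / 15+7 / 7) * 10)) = -0.04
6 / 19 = 0.32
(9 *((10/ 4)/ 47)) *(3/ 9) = 0.16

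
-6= -6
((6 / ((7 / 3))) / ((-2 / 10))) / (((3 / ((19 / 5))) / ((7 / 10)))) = -57 / 5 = -11.40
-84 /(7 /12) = -144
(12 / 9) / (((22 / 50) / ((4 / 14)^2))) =400 / 1617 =0.25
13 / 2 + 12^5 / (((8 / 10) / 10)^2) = 38880006.50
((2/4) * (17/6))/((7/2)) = 17/42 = 0.40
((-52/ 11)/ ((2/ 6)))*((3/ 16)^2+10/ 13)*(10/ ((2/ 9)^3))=-29272995/ 2816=-10395.24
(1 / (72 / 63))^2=49 / 64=0.77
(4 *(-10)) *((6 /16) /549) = -5 /183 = -0.03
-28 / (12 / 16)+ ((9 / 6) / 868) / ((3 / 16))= -24298 / 651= -37.32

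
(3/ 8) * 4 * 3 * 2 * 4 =36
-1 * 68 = -68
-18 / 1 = -18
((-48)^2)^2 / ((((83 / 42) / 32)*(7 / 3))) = 3057647616 / 83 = 36839127.90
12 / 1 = 12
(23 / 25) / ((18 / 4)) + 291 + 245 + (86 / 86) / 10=241337 / 450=536.30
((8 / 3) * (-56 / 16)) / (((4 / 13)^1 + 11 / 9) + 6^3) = -0.04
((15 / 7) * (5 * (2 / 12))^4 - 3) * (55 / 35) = -65417 / 21168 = -3.09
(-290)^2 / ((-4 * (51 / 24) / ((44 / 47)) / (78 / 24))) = -24052600 / 799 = -30103.38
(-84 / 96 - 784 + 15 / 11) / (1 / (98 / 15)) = -1126167 / 220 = -5118.94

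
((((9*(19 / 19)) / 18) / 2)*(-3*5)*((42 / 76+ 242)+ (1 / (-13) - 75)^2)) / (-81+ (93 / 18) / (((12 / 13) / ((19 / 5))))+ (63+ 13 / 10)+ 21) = -5097000735 / 5911451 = -862.22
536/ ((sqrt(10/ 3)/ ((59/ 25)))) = 15812 * sqrt(30)/ 125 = 692.85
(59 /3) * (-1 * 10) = -590 /3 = -196.67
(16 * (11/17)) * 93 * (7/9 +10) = 529232/51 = 10377.10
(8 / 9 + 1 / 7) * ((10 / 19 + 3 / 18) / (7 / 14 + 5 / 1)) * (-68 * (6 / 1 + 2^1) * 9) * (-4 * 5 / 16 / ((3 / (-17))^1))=-59360600 / 13167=-4508.29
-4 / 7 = -0.57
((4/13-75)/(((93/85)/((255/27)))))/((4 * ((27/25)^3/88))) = -2411569531250/214170723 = -11260.03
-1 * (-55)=55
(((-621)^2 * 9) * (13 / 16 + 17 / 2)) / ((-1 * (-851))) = 22484547 / 592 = 37980.65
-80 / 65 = -16 / 13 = -1.23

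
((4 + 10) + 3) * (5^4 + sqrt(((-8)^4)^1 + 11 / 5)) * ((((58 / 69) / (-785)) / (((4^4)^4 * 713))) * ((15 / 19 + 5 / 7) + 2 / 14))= -4498625 / 735357497677709312 - 35989 * sqrt(102455) / 18383937441942732800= -0.00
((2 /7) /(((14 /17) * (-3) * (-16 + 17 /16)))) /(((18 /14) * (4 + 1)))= 272 /225855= 0.00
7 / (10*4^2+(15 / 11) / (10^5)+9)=220000 / 5311429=0.04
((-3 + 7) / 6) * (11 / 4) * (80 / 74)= 220 / 111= 1.98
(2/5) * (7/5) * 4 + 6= 206/25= 8.24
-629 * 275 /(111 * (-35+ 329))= -4675 /882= -5.30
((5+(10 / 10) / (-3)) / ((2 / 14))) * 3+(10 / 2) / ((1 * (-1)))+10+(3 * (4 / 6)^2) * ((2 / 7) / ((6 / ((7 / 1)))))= 931 / 9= 103.44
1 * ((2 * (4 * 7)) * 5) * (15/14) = 300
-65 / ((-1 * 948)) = 65 / 948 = 0.07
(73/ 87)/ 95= 73/ 8265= 0.01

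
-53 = -53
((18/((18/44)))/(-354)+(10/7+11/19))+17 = 444530/23541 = 18.88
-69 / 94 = -0.73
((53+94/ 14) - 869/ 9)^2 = 5387041/ 3969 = 1357.28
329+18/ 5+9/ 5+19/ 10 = 336.30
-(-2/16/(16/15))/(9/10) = 0.13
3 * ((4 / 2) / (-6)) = -1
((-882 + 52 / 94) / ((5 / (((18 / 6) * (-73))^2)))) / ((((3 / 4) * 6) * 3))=-626297.34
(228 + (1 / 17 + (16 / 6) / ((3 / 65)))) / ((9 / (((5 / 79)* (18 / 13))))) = 2.78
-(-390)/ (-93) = -130/ 31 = -4.19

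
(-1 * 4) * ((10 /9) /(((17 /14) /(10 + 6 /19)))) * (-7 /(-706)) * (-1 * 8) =2.99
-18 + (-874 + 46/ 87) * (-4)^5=77814242/ 87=894416.57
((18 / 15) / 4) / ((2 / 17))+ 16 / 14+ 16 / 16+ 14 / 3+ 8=7291 / 420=17.36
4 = 4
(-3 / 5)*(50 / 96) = -5 / 16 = -0.31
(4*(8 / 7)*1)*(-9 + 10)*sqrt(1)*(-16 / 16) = -32 / 7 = -4.57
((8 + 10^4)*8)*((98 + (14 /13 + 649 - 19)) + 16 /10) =3802559616 /65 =58500917.17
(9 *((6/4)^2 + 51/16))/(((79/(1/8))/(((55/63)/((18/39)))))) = 20735/141568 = 0.15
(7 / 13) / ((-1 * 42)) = -1 / 78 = -0.01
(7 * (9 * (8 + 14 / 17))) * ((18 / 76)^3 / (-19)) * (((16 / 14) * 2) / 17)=-1968300 / 37662769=-0.05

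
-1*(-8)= 8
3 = 3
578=578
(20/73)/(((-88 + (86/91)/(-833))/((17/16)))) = -1288651/389571800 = -0.00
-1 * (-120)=120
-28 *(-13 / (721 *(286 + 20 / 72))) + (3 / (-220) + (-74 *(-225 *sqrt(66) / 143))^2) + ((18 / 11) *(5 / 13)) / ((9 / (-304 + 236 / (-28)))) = 123593183335213869 / 138135337340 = 894725.32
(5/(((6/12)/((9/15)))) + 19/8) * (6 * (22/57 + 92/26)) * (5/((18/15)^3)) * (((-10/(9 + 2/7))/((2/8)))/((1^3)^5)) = -213101875/86697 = -2458.01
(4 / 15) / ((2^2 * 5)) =1 / 75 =0.01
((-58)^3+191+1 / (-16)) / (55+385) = -3118737 / 7040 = -443.00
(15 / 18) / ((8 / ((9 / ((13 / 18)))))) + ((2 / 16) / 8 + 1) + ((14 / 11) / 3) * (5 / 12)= 205135 / 82368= 2.49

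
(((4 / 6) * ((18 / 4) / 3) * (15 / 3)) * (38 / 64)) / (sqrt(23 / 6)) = 95 * sqrt(138) / 736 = 1.52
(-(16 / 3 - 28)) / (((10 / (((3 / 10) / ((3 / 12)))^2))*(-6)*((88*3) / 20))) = -34 / 825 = -0.04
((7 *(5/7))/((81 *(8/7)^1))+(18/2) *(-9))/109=-52453/70632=-0.74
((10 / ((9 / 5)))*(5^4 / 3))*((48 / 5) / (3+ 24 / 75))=2500000 / 747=3346.72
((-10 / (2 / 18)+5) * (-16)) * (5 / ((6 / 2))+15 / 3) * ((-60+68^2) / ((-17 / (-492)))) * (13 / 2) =7784358400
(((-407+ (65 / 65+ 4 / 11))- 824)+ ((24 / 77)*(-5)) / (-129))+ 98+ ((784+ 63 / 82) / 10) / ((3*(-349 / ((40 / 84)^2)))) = -1447574784589 / 1279181673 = -1131.64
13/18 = 0.72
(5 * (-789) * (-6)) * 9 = 213030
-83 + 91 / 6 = -407 / 6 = -67.83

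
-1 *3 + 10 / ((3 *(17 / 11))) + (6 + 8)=671 / 51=13.16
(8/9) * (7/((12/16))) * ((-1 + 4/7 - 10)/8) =-292/27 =-10.81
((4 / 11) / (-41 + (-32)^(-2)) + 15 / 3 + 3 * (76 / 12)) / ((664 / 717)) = 992992659 / 38330479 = 25.91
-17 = -17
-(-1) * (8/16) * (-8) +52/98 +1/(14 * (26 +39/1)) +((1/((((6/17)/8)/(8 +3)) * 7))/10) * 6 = 114043/6370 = 17.90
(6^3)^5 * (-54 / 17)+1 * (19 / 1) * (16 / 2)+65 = -25389989163415 / 17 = -1493528774318.53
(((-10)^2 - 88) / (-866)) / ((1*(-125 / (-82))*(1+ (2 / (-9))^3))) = -0.01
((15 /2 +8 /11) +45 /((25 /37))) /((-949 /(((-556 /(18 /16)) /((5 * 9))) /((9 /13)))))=18305744 /14634675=1.25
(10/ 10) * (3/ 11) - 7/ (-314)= 1019/ 3454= 0.30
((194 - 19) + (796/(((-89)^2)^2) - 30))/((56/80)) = 90976257410/439195687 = 207.14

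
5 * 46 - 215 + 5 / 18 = 275 / 18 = 15.28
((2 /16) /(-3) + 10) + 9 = 455 /24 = 18.96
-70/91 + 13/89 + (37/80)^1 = -14871/92560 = -0.16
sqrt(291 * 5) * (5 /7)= 5 * sqrt(1455) /7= 27.25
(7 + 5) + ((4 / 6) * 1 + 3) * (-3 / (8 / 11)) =-3.12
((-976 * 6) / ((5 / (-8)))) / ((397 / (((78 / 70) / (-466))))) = -913536 / 16187675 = -0.06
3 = 3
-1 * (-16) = 16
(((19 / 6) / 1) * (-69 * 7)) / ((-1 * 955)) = 3059 / 1910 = 1.60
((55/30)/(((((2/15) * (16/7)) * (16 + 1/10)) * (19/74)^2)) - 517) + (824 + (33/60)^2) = 1039436813/3321200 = 312.97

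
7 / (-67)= -7 / 67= -0.10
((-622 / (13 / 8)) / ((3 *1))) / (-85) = 4976 / 3315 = 1.50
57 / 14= 4.07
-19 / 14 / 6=-19 / 84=-0.23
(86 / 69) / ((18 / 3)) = 43 / 207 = 0.21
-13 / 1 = -13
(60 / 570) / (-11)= -2 / 209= -0.01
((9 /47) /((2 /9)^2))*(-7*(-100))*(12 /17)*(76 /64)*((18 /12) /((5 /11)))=7508.40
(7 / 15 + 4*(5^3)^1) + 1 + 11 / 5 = 1511 / 3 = 503.67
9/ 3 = 3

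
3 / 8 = 0.38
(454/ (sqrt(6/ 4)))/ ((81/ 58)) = 26332 * sqrt(6)/ 243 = 265.43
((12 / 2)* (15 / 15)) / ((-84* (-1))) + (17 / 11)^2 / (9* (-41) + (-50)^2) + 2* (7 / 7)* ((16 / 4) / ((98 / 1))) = 3896087 / 25269398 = 0.15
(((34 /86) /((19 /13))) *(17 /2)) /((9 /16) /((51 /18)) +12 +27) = 255476 /4355427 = 0.06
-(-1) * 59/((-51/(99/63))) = -1.82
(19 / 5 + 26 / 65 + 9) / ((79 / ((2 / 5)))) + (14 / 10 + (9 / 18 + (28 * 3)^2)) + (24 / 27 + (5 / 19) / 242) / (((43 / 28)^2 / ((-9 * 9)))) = 117996109040219 / 16790861450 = 7027.40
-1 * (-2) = 2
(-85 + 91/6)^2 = 175561/36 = 4876.69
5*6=30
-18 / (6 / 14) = -42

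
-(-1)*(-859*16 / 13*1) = -13744 / 13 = -1057.23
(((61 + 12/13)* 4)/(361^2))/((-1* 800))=-161/67766920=-0.00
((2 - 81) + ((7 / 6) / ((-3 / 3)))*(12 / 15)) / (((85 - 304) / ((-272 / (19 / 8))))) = -2609024 / 62415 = -41.80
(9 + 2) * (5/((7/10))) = 550/7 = 78.57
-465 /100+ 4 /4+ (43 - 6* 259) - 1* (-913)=-12033 /20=-601.65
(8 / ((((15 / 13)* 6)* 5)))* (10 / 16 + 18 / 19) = 3107 / 8550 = 0.36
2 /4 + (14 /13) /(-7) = 9 /26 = 0.35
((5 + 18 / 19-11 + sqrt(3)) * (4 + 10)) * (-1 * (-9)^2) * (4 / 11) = 435456 / 209-4536 * sqrt(3) / 11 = 1369.29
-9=-9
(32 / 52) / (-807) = -8 / 10491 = -0.00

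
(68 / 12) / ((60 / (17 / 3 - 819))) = -2074 / 27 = -76.81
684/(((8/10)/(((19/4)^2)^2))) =111424455/256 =435251.78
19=19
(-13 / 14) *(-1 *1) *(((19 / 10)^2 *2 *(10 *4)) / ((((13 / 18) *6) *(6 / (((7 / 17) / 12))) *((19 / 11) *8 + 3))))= 0.02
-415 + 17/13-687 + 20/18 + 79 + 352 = -78224/117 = -668.58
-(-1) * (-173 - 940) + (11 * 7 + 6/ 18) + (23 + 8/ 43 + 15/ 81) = -1175275/ 1161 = -1012.30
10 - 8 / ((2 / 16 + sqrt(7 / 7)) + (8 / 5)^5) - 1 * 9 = 90269 / 290269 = 0.31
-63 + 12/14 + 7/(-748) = -325429/5236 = -62.15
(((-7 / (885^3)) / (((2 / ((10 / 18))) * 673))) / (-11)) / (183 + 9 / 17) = 119 / 57636109298196000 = 0.00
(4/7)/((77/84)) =48/77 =0.62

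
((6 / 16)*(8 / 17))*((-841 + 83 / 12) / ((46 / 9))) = -90081 / 3128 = -28.80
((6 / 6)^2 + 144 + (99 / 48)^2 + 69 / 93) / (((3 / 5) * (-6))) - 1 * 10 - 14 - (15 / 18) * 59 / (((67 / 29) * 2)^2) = -14528106961 / 213748224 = -67.97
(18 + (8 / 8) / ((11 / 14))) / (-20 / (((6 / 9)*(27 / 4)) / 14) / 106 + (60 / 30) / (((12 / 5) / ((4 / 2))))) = 101124 / 5665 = 17.85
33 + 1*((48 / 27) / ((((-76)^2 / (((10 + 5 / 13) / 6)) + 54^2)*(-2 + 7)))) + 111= 10130260 / 70349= 144.00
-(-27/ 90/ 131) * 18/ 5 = 27/ 3275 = 0.01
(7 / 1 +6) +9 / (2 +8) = 139 / 10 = 13.90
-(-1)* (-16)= -16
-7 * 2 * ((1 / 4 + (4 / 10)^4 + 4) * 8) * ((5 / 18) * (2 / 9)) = -99764 / 3375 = -29.56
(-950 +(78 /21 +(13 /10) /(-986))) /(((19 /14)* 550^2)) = -5937521 /2575925000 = -0.00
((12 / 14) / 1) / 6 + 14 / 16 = 57 / 56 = 1.02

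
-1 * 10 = -10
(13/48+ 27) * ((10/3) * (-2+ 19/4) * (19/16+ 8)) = 3527755/1536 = 2296.72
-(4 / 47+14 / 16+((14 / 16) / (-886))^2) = -2267070751 / 2361267968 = -0.96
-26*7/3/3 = -182/9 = -20.22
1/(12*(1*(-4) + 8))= 1/48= 0.02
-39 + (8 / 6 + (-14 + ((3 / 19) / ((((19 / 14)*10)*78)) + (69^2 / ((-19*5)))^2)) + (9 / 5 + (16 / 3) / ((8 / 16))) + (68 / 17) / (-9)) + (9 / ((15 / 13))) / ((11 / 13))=57638360189 / 23230350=2481.17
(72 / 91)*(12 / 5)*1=864 / 455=1.90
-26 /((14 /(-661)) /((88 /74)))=378092 /259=1459.81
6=6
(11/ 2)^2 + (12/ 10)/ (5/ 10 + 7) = 3041/ 100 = 30.41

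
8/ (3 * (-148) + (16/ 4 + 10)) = -4/ 215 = -0.02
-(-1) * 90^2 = 8100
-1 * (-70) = 70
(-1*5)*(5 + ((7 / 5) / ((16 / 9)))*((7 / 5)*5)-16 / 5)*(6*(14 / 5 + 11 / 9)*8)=-7059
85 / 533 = 0.16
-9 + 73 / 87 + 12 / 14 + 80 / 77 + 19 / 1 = 85313 / 6699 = 12.74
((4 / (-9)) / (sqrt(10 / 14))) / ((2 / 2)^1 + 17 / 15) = -sqrt(35) / 24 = -0.25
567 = 567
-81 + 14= -67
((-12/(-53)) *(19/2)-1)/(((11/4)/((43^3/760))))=4849927/110770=43.78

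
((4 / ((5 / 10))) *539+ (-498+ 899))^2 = 22212369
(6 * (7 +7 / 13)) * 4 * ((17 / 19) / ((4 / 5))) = 49980 / 247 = 202.35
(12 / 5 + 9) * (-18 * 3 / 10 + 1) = -1254 / 25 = -50.16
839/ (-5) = -839/ 5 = -167.80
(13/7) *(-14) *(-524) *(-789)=-10749336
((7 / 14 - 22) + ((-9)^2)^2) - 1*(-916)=7455.50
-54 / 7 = -7.71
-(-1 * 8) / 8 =1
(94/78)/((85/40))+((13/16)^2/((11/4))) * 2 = 244399/233376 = 1.05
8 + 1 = 9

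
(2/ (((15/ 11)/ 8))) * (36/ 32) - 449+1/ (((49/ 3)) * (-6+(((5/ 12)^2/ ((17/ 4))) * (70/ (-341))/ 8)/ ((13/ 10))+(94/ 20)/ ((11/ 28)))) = -17272080900511/ 39633978545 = -435.79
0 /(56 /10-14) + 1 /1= 1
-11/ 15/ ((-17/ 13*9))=0.06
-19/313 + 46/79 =12897/24727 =0.52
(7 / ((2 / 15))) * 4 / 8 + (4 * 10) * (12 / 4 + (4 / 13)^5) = 146.36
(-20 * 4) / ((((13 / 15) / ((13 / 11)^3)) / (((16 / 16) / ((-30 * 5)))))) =1.02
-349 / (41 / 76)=-26524 / 41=-646.93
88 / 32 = 11 / 4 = 2.75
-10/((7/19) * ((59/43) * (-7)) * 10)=817/2891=0.28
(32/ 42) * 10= 160/ 21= 7.62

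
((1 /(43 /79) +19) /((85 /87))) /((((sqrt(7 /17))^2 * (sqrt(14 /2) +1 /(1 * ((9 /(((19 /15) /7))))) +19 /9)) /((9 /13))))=-38149864704 /1226993261 +17900507520 * sqrt(7) /1226993261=7.51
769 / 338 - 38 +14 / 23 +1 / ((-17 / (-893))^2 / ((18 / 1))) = 111509738491 / 2246686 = 49632.99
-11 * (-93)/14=1023/14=73.07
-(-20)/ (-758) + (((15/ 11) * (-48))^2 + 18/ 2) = 196885121/ 45859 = 4293.27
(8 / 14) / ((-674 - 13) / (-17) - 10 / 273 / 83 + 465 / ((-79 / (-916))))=17389164 / 165303124297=0.00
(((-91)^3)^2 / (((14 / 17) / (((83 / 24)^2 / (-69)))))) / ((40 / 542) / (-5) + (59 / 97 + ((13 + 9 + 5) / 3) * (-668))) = 35677827811290125279 / 1794405750912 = 19882809.56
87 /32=2.72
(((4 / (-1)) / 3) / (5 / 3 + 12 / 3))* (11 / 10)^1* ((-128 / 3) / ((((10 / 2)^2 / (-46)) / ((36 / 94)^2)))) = -13989888 / 4694125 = -2.98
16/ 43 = 0.37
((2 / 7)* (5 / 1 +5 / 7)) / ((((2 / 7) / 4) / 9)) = 1440 / 7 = 205.71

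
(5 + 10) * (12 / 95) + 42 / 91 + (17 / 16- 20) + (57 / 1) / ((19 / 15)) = 28.42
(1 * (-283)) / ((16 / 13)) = -3679 / 16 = -229.94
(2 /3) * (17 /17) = 2 /3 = 0.67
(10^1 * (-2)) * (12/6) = -40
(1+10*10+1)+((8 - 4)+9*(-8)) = 34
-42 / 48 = -7 / 8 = -0.88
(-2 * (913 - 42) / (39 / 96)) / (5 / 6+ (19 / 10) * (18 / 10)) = -321600 / 319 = -1008.15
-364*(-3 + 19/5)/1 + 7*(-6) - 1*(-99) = -1171/5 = -234.20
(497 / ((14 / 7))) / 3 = 82.83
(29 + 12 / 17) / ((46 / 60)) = 15150 / 391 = 38.75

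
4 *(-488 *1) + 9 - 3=-1946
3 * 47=141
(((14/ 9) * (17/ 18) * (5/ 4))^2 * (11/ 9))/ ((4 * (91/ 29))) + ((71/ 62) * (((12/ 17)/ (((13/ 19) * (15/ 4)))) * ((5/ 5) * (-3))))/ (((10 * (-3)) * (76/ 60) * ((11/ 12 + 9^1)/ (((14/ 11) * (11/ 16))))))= 55963577591/ 169286397120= 0.33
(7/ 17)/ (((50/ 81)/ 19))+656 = 568373/ 850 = 668.67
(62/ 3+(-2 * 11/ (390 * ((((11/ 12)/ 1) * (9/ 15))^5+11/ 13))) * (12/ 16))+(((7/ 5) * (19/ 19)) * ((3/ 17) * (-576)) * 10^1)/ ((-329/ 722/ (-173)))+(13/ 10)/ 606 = -2956202526849908443/ 5471929655340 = -540248.63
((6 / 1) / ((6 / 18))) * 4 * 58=4176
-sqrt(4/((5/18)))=-3.79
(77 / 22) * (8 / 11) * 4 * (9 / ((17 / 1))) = 1008 / 187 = 5.39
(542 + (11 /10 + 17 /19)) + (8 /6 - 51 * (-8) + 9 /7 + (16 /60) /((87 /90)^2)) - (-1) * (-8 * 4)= 922.90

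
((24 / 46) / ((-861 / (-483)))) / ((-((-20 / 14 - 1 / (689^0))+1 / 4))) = 0.13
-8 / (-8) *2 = 2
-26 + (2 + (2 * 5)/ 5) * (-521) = -2110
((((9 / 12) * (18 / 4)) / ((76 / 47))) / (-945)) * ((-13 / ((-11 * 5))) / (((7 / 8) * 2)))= -611 / 2048200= -0.00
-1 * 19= -19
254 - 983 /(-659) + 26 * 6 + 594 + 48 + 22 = 708749 /659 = 1075.49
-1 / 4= -0.25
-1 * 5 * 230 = -1150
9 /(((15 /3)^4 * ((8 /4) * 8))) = 9 /10000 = 0.00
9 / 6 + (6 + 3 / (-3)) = 13 / 2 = 6.50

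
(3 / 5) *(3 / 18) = 1 / 10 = 0.10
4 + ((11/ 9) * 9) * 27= 301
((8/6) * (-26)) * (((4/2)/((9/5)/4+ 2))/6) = -2080/441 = -4.72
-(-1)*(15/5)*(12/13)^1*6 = 216/13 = 16.62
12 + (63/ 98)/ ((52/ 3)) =8763/ 728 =12.04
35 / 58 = 0.60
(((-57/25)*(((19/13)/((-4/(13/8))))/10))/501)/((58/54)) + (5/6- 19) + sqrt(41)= -2111518759/116232000 + sqrt(41)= -11.76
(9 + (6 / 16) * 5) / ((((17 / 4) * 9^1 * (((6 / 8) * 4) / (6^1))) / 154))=4466 / 51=87.57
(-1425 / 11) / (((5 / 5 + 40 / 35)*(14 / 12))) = -570 / 11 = -51.82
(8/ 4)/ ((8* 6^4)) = 1/ 5184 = 0.00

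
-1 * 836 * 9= -7524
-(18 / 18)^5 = -1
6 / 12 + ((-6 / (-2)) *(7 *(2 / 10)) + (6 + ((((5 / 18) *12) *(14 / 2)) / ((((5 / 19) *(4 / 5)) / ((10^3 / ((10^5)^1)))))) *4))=227 / 15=15.13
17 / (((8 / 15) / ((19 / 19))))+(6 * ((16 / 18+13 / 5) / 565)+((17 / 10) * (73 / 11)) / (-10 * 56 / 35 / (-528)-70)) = 4970595893 / 156550200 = 31.75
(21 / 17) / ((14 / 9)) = 27 / 34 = 0.79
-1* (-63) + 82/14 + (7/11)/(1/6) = 5596/77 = 72.68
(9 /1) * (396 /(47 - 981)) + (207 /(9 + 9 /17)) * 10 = 896947 /4203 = 213.41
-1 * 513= -513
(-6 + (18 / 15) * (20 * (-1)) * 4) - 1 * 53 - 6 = -161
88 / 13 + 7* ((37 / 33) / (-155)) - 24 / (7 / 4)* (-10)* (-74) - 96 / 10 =-4725145993 / 465465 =-10151.45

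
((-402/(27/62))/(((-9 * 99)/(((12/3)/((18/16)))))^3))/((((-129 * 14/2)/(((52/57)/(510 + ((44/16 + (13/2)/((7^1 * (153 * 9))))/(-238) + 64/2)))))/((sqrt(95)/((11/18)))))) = -458211127721984 * sqrt(95)/2560895323154972698863177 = -0.00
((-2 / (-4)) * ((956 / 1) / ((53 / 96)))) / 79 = 45888 / 4187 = 10.96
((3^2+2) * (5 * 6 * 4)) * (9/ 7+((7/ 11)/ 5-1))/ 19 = 3816/ 133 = 28.69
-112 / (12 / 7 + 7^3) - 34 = -82826 / 2413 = -34.32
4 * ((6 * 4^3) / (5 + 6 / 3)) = 1536 / 7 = 219.43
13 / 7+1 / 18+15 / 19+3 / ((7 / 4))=10573 / 2394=4.42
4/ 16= 0.25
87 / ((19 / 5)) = 22.89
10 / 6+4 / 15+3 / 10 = 2.23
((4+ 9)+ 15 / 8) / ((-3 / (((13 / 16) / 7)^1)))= -221 / 384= -0.58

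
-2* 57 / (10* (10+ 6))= -57 / 80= -0.71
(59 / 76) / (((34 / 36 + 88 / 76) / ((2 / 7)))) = 531 / 5033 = 0.11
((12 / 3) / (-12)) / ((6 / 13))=-13 / 18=-0.72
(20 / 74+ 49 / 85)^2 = 7091569 / 9891025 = 0.72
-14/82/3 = -7/123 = -0.06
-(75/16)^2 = -5625/256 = -21.97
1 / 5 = 0.20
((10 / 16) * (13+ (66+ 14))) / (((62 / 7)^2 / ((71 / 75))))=3479 / 4960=0.70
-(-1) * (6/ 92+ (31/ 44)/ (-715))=46477/ 723580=0.06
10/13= 0.77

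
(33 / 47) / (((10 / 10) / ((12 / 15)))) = 132 / 235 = 0.56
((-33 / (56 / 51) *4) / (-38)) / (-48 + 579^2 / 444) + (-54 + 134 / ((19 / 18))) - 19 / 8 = 79374105 / 1124648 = 70.58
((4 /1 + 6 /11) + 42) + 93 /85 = 44543 /935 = 47.64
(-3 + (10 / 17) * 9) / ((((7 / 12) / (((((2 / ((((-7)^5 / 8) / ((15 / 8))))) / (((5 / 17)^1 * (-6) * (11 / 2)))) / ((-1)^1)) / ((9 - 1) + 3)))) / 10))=-9360 / 14235529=-0.00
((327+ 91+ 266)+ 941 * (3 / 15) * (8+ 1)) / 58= 11889 / 290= 41.00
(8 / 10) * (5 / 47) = 0.09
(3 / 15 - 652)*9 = -29331 / 5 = -5866.20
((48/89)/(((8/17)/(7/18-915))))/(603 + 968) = -279871/419457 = -0.67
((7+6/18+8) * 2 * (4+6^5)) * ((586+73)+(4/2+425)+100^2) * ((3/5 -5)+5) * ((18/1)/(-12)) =-2380474608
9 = 9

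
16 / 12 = 4 / 3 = 1.33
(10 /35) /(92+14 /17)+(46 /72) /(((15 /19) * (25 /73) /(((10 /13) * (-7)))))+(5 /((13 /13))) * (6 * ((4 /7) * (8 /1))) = 4020015263 /32309550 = 124.42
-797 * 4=-3188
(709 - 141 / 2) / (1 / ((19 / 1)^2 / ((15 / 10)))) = 153665.67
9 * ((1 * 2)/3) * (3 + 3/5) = 108/5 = 21.60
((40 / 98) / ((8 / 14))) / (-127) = -5 / 889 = -0.01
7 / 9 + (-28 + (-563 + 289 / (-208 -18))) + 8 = -1186841 / 2034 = -583.50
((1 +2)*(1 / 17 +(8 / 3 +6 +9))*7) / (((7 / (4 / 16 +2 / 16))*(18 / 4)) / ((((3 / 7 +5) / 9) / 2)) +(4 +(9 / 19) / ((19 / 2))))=1142204 / 867085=1.32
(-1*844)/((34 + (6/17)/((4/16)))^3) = -1036643/54541802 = -0.02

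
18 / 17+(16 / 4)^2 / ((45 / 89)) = 25018 / 765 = 32.70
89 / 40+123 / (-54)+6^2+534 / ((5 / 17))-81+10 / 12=637697 / 360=1771.38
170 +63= 233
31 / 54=0.57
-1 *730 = -730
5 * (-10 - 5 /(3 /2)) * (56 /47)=-11200 /141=-79.43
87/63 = 29/21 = 1.38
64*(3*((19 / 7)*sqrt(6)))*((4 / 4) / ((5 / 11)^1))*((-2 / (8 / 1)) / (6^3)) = -418*sqrt(6) / 315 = -3.25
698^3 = 340068392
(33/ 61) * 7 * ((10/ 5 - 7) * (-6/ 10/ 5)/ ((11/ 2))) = 126/ 305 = 0.41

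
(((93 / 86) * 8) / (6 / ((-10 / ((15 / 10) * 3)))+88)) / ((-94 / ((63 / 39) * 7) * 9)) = -30380 / 22410869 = -0.00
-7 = -7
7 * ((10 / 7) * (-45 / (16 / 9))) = -2025 / 8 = -253.12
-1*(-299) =299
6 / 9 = 2 / 3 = 0.67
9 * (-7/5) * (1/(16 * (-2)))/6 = 21/320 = 0.07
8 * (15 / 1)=120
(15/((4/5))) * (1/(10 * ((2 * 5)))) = 3/16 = 0.19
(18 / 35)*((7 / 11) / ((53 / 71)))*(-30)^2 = 230040 / 583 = 394.58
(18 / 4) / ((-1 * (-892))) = 9 / 1784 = 0.01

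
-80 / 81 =-0.99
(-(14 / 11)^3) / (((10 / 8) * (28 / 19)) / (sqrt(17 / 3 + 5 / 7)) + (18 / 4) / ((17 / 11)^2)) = -115084067952 / 89417957849 + 304811559920 * sqrt(2814) / 32458718699187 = -0.79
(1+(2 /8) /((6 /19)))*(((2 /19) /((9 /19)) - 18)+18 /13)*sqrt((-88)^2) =-907214 /351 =-2584.66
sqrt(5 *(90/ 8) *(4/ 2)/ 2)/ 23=0.33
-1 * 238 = -238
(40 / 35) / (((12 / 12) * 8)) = 0.14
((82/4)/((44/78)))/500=1599/22000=0.07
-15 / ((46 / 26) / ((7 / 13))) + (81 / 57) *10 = 4215 / 437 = 9.65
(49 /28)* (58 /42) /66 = 29 /792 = 0.04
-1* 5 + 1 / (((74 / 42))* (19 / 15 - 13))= -32875 / 6512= -5.05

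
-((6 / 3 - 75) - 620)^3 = 332812557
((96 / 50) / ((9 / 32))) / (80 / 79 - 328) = -5056 / 242175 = -0.02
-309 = -309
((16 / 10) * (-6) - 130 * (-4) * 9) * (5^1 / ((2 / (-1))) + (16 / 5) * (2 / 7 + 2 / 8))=-18348 / 5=-3669.60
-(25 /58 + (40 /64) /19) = -2045 /4408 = -0.46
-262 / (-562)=131 / 281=0.47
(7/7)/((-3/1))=-1/3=-0.33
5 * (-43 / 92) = -2.34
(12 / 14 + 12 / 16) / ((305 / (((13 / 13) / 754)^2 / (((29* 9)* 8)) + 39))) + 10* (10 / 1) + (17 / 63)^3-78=178849152952707689 / 8047151012025216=22.23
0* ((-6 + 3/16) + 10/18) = 0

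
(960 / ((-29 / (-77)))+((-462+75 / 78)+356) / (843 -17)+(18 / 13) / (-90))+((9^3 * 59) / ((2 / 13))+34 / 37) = 32505654017379 / 115218740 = 282121.24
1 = 1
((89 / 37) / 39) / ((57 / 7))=623 / 82251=0.01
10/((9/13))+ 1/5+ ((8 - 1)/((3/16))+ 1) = 2384/45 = 52.98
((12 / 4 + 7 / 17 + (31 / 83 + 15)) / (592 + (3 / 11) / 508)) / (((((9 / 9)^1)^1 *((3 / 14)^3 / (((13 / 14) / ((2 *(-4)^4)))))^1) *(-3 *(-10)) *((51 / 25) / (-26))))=-766590429605 / 308518129332144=-0.00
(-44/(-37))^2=1936/1369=1.41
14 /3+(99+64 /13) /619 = 4.83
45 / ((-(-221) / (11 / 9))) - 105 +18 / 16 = -103.63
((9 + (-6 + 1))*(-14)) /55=-56 /55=-1.02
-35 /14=-5 /2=-2.50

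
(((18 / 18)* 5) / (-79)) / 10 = -1 / 158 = -0.01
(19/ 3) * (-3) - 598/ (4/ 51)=-15287/ 2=-7643.50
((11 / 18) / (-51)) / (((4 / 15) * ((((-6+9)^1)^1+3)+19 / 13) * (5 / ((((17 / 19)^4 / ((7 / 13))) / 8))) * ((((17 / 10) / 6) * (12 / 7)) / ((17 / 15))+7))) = -702559 / 29125179648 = -0.00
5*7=35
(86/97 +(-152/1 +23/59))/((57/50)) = -43129550/326211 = -132.21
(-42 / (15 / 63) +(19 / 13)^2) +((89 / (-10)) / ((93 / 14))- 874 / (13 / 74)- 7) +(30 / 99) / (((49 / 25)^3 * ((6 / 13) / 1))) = -1573580409555152 / 305099739945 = -5157.59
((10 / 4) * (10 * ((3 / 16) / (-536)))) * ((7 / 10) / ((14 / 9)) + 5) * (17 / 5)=-5559 / 34304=-0.16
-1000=-1000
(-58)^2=3364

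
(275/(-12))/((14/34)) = -55.65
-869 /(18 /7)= -6083 /18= -337.94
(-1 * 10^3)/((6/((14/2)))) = -3500/3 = -1166.67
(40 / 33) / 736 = 5 / 3036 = 0.00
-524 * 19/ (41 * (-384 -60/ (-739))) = 1839371/ 2908089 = 0.63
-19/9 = -2.11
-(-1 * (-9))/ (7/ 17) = -153/ 7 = -21.86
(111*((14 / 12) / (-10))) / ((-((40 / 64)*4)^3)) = 518 / 625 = 0.83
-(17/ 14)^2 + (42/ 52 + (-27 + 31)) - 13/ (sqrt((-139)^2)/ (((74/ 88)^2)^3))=3.30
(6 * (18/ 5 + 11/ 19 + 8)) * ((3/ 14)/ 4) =10413/ 2660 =3.91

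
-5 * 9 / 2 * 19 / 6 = -285 / 4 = -71.25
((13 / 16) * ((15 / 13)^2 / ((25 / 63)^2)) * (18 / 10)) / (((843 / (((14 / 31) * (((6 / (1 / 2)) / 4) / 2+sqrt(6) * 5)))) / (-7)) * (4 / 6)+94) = 137224043271 * sqrt(6) / 16530998619200+10926301008483 / 82654993096000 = 0.15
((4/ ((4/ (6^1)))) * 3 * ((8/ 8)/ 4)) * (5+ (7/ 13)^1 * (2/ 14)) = 297/ 13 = 22.85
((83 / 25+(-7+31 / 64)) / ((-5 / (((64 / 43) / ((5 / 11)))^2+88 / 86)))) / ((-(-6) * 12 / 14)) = 539764071 / 369800000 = 1.46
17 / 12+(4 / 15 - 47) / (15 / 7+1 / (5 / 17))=-8165 / 1164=-7.01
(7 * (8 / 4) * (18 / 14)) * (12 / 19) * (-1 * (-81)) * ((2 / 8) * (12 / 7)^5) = 1088391168 / 319333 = 3408.33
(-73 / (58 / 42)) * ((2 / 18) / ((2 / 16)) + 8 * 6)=-224840 / 87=-2584.37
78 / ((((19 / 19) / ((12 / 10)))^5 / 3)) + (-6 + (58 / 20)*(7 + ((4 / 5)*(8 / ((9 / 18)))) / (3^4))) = 302243983 / 506250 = 597.03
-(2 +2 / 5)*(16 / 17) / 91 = -192 / 7735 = -0.02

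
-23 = -23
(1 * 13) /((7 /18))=234 /7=33.43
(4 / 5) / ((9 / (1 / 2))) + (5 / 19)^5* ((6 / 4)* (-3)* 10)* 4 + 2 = 202488608 / 111424455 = 1.82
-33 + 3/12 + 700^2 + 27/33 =21558595/44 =489968.07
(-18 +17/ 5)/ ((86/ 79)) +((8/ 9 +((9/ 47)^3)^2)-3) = -647537745782347/ 41715563323230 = -15.52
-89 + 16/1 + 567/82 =-5419/82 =-66.09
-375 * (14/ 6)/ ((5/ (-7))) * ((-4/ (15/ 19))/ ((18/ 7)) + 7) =166355/ 27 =6161.30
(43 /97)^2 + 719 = 6766920 /9409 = 719.20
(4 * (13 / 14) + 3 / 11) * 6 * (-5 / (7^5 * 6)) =-1535 / 1294139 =-0.00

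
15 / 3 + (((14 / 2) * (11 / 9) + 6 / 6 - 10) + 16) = 185 / 9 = 20.56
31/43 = 0.72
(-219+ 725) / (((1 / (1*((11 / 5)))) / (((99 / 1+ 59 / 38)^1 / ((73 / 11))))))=116972273 / 6935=16866.95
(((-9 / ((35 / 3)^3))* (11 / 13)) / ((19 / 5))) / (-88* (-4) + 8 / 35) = -2673 / 746028920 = -0.00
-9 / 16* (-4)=9 / 4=2.25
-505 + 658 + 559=712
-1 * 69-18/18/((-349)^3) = -2933089880/42508549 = -69.00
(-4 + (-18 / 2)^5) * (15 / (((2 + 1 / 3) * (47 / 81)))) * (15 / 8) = -1226718.38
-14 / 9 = -1.56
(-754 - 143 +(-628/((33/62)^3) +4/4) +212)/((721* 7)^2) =-174250892/915394774833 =-0.00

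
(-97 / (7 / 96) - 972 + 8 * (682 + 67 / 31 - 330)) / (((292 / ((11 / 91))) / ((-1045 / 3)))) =-331136465 / 4324593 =-76.57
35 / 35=1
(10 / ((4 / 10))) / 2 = 25 / 2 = 12.50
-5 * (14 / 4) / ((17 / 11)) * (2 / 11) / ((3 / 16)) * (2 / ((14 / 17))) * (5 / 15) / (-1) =80 / 9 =8.89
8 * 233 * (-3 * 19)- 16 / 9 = -956248 / 9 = -106249.78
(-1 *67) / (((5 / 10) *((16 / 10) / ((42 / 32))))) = -7035 / 64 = -109.92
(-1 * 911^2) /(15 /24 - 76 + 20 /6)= 11520.01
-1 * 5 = -5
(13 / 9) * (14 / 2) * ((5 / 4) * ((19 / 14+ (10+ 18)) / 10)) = 1781 / 48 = 37.10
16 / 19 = 0.84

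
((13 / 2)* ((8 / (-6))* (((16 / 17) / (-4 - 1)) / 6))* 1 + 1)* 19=18487 / 765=24.17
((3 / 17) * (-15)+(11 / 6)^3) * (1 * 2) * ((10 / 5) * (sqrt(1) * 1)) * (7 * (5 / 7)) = 64535 / 918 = 70.30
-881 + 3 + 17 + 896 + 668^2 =446259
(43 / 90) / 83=43 / 7470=0.01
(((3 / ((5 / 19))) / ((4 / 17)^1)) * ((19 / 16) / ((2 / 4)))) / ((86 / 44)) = 58.87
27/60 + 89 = 1789/20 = 89.45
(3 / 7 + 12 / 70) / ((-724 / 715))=-429 / 724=-0.59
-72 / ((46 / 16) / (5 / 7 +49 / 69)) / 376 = -16512 / 174041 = -0.09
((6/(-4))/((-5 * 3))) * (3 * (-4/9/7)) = -2/105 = -0.02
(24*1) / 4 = 6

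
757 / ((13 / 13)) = 757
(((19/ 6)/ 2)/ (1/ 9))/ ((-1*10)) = -57/ 40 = -1.42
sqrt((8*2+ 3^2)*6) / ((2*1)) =5*sqrt(6) / 2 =6.12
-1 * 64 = -64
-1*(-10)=10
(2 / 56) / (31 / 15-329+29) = -15 / 125132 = -0.00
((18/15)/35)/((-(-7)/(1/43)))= 6/52675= 0.00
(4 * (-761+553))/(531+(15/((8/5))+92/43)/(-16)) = -4579328/2918663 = -1.57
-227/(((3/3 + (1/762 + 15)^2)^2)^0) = -227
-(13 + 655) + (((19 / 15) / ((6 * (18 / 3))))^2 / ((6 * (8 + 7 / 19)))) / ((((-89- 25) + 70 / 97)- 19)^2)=-30593796021169290869 / 45799095840170400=-668.00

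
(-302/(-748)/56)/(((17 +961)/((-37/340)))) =-5587/6964298880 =-0.00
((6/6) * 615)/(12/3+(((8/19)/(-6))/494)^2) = 121904218215/792872968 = 153.75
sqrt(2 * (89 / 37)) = sqrt(6586) / 37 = 2.19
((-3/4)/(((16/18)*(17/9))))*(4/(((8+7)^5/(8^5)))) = -4096/53125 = -0.08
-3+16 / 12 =-5 / 3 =-1.67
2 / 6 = 1 / 3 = 0.33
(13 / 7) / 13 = 1 / 7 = 0.14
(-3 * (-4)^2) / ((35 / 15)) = -144 / 7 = -20.57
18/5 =3.60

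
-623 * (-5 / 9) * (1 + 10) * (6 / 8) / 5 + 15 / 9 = 2291 / 4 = 572.75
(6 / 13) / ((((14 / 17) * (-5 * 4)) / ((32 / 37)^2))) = -13056 / 622895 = -0.02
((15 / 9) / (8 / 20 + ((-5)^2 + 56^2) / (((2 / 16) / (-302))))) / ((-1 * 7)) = 25 / 801882438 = 0.00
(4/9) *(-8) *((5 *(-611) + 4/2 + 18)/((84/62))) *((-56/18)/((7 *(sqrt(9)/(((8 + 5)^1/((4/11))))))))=-215266480/5103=-42184.30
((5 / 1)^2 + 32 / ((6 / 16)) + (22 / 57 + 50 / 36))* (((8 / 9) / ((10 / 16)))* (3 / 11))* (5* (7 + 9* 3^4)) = 903007232 / 5643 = 160022.55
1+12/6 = 3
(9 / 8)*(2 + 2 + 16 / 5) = 81 / 10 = 8.10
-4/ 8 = -1/ 2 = -0.50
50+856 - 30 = 876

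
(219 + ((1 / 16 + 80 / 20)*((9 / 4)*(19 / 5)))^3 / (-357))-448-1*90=-13613069573 / 31195136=-436.38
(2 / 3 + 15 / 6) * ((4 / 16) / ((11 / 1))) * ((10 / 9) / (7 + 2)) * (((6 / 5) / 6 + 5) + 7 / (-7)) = 133 / 3564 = 0.04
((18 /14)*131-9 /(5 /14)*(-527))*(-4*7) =-1882836 /5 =-376567.20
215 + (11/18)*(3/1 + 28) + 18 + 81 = 5993/18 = 332.94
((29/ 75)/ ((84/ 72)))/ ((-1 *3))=-58/ 525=-0.11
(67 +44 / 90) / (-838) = -3037 / 37710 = -0.08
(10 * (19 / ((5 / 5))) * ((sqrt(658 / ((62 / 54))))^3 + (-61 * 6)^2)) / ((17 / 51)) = 30379860 * sqrt(61194) / 961 + 76354920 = 84175100.94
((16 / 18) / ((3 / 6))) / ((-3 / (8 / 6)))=-64 / 81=-0.79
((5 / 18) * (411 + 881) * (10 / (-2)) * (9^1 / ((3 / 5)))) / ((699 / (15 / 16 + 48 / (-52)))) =-40375 / 72696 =-0.56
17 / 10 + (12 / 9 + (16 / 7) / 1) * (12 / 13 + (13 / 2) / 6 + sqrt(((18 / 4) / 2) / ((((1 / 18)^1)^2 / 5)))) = 73393 / 8190 + 684 * sqrt(5) / 7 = 227.46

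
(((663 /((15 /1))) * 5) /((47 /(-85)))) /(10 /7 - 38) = 131495 /12032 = 10.93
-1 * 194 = -194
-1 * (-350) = 350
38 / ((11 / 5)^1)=190 / 11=17.27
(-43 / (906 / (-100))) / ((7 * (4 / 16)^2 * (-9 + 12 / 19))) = -653600 / 504189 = -1.30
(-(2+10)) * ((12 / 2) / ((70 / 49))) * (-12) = 3024 / 5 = 604.80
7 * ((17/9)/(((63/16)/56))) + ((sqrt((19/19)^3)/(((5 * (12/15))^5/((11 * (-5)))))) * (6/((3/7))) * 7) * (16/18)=950593/5184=183.37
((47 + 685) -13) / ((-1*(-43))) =719 / 43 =16.72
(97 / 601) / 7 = 0.02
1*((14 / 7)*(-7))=-14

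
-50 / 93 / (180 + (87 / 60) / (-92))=-92000 / 30798903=-0.00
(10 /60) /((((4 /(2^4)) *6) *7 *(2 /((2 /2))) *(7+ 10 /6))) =1 /1092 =0.00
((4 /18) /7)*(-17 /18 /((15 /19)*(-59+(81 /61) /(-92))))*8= 763232 /148250655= 0.01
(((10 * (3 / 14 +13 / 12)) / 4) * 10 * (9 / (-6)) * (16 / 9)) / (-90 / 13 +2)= 35425 / 2016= 17.57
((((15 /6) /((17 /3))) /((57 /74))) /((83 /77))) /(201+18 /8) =56980 /21795717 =0.00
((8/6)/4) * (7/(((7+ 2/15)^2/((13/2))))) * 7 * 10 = 238875/11449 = 20.86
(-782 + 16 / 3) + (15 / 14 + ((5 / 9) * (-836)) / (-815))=-15917471 / 20538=-775.03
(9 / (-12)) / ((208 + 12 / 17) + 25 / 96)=-1224 / 341033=-0.00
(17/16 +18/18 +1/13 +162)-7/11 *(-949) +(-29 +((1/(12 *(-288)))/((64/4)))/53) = 309726647281/419088384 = 739.05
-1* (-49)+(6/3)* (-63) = -77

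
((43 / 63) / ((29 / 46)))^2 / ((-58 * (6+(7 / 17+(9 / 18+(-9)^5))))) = 66512228 / 194319202361571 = 0.00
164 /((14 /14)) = 164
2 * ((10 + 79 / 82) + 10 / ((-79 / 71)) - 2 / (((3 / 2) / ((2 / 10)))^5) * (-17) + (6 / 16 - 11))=-17.29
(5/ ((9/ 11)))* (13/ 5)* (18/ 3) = 286/ 3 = 95.33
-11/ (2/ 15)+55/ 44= -81.25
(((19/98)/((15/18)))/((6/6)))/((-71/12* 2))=-342/17395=-0.02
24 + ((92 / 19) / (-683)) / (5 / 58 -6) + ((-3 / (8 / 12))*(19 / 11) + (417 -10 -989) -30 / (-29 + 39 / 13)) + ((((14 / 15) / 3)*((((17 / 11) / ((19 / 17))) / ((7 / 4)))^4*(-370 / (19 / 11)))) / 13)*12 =-5063793147160792771 / 8603149040079594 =-588.60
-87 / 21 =-29 / 7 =-4.14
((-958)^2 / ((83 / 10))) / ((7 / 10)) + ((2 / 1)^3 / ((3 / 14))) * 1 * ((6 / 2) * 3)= 91971616 / 581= 158298.82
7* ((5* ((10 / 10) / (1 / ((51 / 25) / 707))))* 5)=51 / 101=0.50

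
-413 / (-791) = 59 / 113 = 0.52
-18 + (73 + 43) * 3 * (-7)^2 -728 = 16306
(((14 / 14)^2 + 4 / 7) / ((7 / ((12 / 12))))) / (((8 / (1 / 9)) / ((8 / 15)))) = 0.00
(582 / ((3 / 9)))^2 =3048516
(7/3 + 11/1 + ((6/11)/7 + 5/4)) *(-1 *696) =-785726/77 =-10204.23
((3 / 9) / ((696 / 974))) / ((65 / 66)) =5357 / 11310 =0.47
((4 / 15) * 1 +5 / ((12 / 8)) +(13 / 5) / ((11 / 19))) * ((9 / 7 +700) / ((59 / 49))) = 3058307 / 649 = 4712.34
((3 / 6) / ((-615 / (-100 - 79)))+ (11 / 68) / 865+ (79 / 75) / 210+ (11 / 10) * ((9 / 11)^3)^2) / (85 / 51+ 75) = 294062728175873 / 46898552873865000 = 0.01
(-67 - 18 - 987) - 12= -1084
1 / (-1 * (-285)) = 1 / 285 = 0.00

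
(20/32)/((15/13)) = 13/24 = 0.54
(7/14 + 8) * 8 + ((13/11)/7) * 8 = 5340/77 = 69.35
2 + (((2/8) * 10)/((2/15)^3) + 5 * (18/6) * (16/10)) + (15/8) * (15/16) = 138553/128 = 1082.45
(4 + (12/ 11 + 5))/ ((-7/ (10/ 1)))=-1110/ 77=-14.42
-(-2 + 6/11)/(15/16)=256/165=1.55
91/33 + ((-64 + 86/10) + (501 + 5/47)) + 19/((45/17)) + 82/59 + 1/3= 125559014/274527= 457.36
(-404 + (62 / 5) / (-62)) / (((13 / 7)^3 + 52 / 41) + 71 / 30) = -170527938 / 4235863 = -40.26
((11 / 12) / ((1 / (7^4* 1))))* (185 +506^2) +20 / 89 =200755900733 / 356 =563921069.47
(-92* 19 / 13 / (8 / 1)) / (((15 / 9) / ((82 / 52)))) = -53751 / 3380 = -15.90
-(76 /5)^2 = -5776 /25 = -231.04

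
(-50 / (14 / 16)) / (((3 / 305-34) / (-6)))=-732000 / 72569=-10.09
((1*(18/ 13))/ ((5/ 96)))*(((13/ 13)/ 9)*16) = 47.26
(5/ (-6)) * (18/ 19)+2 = 23/ 19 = 1.21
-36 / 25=-1.44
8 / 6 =4 / 3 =1.33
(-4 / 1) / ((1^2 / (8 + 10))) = -72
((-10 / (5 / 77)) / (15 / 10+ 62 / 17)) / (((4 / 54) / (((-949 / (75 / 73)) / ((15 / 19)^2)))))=598615.35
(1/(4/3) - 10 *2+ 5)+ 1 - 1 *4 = -69/4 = -17.25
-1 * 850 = -850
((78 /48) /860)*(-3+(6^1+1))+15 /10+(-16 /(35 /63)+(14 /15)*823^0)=-136013 /5160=-26.36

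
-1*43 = -43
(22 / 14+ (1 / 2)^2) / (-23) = -0.08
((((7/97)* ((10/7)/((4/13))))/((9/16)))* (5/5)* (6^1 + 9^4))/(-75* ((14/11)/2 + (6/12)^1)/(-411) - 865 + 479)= -3430775920/338368689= -10.14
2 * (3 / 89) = 6 / 89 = 0.07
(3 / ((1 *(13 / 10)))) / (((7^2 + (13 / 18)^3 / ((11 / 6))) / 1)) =64152 / 1367873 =0.05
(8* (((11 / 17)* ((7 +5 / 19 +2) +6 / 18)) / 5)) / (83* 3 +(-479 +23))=-48136 / 1002915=-0.05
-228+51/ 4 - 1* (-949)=2935/ 4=733.75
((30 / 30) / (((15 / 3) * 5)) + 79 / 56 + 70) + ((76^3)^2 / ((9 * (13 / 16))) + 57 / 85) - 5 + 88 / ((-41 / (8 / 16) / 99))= 3008585440404800339 / 114168600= 26352126945.63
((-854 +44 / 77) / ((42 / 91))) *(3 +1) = -155324 / 21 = -7396.38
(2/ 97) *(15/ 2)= 15/ 97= 0.15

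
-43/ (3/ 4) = -172/ 3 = -57.33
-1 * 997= -997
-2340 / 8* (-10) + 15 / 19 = 55590 / 19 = 2925.79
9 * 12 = 108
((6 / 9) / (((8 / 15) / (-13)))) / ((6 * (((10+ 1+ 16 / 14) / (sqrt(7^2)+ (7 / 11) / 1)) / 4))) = -1274 / 187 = -6.81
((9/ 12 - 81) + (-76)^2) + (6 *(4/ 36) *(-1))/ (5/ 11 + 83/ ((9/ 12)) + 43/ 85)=5695.74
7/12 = 0.58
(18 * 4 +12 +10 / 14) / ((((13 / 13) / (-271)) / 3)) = -482109 / 7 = -68872.71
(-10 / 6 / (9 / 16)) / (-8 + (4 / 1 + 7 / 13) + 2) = 1040 / 513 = 2.03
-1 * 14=-14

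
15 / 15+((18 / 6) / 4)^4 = 337 / 256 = 1.32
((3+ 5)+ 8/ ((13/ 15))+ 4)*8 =2208/ 13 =169.85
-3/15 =-1/5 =-0.20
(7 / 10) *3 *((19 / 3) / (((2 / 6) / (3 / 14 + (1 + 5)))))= 4959 / 20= 247.95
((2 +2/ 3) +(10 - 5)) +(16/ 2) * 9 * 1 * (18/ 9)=151.67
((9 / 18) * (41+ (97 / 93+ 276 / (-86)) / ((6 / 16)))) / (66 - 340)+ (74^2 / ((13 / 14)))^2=38639915394216139 / 1111066164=34777330.68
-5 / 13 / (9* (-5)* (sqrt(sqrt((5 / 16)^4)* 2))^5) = 131072* sqrt(2) / 365625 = 0.51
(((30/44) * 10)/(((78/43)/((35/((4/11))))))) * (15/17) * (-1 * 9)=-2872.95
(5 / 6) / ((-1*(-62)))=5 / 372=0.01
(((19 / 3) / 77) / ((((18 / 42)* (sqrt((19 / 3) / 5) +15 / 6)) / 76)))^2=1709811520 / 26552097 - 834054400* sqrt(285) / 292073067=16.19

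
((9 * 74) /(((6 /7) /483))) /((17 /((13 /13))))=375291 /17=22075.94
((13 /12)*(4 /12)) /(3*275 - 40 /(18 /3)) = 13 /29460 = 0.00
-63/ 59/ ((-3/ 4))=84/ 59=1.42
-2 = -2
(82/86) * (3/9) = 41/129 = 0.32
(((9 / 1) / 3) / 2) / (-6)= -1 / 4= -0.25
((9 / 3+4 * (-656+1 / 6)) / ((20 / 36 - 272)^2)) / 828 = -3369 / 78439844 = -0.00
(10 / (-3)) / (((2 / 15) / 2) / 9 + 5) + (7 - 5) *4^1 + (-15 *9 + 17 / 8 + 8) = -158915 / 1352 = -117.54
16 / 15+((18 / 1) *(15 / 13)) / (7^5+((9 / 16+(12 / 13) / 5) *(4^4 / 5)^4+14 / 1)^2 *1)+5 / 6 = 826566432974197225771661 / 435034964723081290702190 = 1.90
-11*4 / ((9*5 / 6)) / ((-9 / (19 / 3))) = 1672 / 405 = 4.13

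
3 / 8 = 0.38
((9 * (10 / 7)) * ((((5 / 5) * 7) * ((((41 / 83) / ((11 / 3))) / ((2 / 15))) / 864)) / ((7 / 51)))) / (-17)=-9225 / 204512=-0.05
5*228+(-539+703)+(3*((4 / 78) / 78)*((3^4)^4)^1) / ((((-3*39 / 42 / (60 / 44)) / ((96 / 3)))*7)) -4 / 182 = -31920959022 / 169169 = -188692.72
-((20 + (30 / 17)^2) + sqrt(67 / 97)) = -6680 / 289 - sqrt(6499) / 97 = -23.95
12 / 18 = 2 / 3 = 0.67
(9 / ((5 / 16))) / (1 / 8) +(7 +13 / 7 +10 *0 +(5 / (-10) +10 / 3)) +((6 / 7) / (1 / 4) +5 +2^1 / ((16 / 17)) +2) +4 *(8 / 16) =215581 / 840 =256.64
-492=-492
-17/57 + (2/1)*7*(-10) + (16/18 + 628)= 83549/171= 488.59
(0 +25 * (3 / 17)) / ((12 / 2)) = 25 / 34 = 0.74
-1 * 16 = -16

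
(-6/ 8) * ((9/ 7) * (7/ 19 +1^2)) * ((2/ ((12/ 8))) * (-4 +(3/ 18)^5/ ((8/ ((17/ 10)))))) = 32347939/ 4596480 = 7.04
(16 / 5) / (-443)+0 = -16 / 2215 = -0.01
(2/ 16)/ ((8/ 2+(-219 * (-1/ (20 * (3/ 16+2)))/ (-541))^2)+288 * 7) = 8963355625/ 144847833039008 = 0.00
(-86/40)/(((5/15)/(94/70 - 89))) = 565.39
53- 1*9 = 44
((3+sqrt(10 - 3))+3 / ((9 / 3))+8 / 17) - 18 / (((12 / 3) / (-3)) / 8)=115.12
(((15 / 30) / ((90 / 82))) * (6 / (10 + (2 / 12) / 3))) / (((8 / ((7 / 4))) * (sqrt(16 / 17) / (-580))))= -24969 * sqrt(17) / 2896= -35.55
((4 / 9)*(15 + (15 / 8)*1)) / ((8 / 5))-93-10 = -1573 / 16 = -98.31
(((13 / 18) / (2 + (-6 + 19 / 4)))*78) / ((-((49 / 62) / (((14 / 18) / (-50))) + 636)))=-20956 / 163269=-0.13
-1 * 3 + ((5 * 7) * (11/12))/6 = 169/72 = 2.35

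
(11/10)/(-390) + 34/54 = 22001/35100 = 0.63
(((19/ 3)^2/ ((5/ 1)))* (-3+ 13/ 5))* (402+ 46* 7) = -522728/ 225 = -2323.24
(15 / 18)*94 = 235 / 3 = 78.33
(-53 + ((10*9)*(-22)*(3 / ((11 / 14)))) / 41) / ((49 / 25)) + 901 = 1566784 / 2009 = 779.88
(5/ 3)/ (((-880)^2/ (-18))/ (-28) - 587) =105/ 59819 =0.00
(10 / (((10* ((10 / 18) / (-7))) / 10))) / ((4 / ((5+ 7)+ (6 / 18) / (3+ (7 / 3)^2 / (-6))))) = -43281 / 113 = -383.02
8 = 8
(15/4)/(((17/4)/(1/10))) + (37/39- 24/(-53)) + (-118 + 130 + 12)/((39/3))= 234443/70278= 3.34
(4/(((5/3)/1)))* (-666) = -1598.40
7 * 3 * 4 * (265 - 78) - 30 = 15678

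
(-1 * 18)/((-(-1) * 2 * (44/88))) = -18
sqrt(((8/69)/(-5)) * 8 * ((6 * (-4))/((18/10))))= 16 * sqrt(46)/69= 1.57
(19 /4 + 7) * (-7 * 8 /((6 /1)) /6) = -329 /18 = -18.28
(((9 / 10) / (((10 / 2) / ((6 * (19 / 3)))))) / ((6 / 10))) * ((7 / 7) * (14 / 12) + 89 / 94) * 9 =50958 / 235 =216.84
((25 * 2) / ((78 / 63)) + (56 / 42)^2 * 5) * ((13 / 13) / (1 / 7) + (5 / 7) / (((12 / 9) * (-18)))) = 6750815 / 19656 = 343.45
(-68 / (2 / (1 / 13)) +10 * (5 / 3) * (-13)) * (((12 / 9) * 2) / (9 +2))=-68416 / 1287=-53.16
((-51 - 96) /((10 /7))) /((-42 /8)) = 19.60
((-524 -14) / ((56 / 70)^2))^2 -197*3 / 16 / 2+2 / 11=497469001 / 704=706632.10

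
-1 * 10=-10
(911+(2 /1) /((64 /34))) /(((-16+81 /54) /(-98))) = 715057 /116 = 6164.28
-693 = -693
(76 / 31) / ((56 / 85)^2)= 137275 / 24304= 5.65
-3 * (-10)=30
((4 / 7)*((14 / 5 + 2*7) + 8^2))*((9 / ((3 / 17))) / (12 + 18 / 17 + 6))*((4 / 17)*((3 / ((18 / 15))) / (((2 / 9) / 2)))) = 13736 / 21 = 654.10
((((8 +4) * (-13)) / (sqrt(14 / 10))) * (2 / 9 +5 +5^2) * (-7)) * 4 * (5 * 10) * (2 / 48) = 232436.20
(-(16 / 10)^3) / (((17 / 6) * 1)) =-3072 / 2125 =-1.45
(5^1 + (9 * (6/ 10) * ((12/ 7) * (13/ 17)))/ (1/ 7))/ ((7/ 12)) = 55644/ 595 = 93.52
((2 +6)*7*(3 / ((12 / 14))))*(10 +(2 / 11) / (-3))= 64288 / 33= 1948.12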